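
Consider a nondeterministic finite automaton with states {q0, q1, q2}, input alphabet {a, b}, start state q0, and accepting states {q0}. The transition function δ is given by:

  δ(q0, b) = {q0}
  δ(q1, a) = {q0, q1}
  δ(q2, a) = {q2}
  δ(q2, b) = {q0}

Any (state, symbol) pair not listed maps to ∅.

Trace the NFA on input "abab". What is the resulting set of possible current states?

Start in {q0}.
Read 'a': {q0} → ∅.
The set is empty and remains empty for the remaining 3 symbols.

∅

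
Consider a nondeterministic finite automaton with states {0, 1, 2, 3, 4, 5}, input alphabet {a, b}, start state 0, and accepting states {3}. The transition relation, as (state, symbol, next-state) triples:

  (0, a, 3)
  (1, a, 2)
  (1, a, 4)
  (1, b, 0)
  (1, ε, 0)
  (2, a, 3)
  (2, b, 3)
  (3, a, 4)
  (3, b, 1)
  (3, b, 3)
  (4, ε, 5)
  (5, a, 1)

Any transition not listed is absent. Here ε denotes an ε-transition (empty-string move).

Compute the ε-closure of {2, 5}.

{2, 5}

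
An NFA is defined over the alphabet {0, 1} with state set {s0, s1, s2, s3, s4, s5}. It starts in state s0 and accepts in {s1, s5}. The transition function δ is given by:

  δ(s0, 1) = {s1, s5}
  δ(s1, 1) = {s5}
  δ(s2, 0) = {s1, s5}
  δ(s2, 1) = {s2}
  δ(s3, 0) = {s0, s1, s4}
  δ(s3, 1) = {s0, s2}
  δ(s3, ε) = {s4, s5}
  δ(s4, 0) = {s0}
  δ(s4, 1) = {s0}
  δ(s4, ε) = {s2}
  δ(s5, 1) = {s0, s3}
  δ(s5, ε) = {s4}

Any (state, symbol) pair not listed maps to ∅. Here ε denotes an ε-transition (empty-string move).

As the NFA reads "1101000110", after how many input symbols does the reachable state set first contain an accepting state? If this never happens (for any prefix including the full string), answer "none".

1

Start in {s0}.
Read '1': {s0} → {s1, s2, s4, s5}.
None of the earlier sets intersect F, but {s1, s2, s4, s5} does.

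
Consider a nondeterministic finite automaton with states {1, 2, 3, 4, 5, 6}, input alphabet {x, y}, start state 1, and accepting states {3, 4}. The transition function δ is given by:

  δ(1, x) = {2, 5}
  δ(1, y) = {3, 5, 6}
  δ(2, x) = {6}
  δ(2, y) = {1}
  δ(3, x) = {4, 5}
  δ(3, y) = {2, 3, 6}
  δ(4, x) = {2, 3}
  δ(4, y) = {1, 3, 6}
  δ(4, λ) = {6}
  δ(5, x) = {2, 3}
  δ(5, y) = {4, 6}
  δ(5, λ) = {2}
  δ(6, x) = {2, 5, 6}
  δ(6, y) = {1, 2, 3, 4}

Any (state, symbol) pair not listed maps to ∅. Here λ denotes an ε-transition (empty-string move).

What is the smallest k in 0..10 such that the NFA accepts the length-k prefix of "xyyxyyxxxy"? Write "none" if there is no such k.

2

Start in {1}.
Read 'x': {1} → {2, 5}.
Read 'y': {2, 5} → {1, 4, 6}.
None of the earlier sets intersect F, but {1, 4, 6} does.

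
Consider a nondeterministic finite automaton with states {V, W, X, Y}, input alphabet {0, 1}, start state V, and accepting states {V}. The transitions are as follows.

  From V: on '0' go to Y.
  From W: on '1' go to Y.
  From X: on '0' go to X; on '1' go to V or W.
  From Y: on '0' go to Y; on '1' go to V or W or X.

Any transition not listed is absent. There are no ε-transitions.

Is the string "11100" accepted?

No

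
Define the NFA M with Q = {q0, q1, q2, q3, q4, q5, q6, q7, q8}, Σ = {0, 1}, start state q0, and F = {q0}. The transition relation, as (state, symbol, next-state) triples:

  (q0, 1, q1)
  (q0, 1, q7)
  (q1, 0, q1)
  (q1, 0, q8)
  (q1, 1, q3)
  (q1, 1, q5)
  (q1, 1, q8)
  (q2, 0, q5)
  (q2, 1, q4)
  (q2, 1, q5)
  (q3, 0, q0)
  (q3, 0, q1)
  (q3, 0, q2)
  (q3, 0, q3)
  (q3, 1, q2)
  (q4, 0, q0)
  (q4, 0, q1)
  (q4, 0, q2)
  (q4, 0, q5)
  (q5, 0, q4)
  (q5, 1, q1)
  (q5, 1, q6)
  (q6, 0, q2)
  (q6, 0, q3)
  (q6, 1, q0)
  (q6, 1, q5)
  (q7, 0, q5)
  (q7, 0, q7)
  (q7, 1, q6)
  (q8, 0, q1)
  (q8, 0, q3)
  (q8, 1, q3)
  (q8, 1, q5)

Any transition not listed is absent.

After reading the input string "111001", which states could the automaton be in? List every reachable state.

{q1, q2, q3, q4, q5, q6, q7, q8}

Start in {q0}.
Read '1': q0→{q1, q7}; now {q1, q7}.
Read '1': q1→{q3, q5, q8}, q7→{q6}; now {q3, q5, q6, q8}.
Read '1': q3→{q2}, q5→{q1, q6}, q6→{q0, q5}, q8→{q3, q5}; now {q0, q1, q2, q3, q5, q6}.
Read '0': q0→∅, q1→{q1, q8}, q2→{q5}, q3→{q0, q1, q2, q3}, q5→{q4}, q6→{q2, q3}; now {q0, q1, q2, q3, q4, q5, q8}.
Read '0': q0→∅, q1→{q1, q8}, q2→{q5}, q3→{q0, q1, q2, q3}, q4→{q0, q1, q2, q5}, q5→{q4}, q8→{q1, q3}; now {q0, q1, q2, q3, q4, q5, q8}.
Read '1': q0→{q1, q7}, q1→{q3, q5, q8}, q2→{q4, q5}, q3→{q2}, q4→∅, q5→{q1, q6}, q8→{q3, q5}; now {q1, q2, q3, q4, q5, q6, q7, q8}.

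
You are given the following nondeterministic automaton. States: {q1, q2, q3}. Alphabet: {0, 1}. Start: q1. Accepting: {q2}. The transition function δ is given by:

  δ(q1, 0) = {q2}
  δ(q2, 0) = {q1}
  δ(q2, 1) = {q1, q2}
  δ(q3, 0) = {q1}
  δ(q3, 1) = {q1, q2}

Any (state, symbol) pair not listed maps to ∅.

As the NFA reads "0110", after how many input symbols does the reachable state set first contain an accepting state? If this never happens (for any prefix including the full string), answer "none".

1

Start in {q1}.
Read '0': q1→{q2}; now {q2}.
None of the earlier sets intersect F, but {q2} does.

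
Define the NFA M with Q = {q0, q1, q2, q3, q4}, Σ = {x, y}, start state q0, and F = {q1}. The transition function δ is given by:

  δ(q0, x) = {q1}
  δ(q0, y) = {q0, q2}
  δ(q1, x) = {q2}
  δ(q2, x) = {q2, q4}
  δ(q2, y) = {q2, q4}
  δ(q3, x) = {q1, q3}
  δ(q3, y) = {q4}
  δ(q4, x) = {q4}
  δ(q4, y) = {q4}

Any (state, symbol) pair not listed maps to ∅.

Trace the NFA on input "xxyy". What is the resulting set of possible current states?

{q2, q4}

Start in {q0}.
Read 'x': q0→{q1}; now {q1}.
Read 'x': q1→{q2}; now {q2}.
Read 'y': q2→{q2, q4}; now {q2, q4}.
Read 'y': q2→{q2, q4}, q4→{q4}; now {q2, q4}.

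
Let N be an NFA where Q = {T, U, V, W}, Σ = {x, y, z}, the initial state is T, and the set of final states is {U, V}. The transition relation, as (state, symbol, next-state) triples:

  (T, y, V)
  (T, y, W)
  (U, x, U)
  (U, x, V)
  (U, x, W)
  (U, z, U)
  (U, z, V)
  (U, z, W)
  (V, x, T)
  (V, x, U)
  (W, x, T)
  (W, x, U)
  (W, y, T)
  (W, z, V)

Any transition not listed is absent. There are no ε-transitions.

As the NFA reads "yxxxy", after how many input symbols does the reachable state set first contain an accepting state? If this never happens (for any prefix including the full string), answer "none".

1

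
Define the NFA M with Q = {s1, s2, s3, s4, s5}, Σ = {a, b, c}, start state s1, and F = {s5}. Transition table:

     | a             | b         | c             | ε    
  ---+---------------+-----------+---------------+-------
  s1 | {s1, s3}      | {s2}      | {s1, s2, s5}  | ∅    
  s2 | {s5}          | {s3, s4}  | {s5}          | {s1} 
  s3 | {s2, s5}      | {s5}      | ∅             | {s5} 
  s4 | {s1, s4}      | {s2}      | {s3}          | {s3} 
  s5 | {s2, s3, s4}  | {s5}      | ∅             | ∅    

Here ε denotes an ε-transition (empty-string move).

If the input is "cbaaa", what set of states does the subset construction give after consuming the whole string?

{s1, s2, s3, s4, s5}

Start in {s1}.
Read 'c': {s1} → {s1, s2, s5}.
Read 'b': {s1, s2, s5} → {s1, s2, s3, s4, s5}.
Read 'a': {s1, s2, s3, s4, s5} → {s1, s2, s3, s4, s5}.
Read 'a': {s1, s2, s3, s4, s5} → {s1, s2, s3, s4, s5}.
Read 'a': {s1, s2, s3, s4, s5} → {s1, s2, s3, s4, s5}.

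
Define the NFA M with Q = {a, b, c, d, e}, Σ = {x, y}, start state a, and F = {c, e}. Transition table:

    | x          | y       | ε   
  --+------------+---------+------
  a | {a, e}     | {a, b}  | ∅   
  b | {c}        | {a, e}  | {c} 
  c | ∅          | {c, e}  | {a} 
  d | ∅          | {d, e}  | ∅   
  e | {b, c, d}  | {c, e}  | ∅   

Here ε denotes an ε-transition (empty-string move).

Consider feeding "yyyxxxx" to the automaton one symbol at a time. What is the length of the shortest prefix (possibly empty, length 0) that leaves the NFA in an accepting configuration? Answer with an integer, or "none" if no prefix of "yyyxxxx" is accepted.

Start in {a}.
Read 'y': a→{a, b}; union {a, b}; ε-closure = {a, b, c}.
None of the earlier sets intersect F, but {a, b, c} does.

1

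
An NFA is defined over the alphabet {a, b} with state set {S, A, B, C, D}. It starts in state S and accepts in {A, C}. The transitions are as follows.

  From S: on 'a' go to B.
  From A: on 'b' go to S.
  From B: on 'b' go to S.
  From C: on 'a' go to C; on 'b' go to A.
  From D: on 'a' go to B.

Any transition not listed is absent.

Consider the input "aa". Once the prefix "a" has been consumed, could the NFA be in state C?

No

Start in {S}.
Read 'a': S→{B}; now {B}.
State C is not in {B}.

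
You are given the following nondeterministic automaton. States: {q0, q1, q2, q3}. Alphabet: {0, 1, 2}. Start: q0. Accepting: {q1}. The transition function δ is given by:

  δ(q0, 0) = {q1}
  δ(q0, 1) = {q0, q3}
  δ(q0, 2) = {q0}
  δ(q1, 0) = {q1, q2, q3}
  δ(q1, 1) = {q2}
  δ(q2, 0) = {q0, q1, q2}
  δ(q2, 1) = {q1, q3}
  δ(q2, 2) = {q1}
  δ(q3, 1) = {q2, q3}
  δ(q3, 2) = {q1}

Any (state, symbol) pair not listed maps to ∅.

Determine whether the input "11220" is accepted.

Start in {q0}.
Read '1': {q0} → {q0, q3}.
Read '1': {q0, q3} → {q0, q2, q3}.
Read '2': {q0, q2, q3} → {q0, q1}.
Read '2': {q0, q1} → {q0}.
Read '0': {q0} → {q1}.
The final set {q1} contains the accepting state q1.

Yes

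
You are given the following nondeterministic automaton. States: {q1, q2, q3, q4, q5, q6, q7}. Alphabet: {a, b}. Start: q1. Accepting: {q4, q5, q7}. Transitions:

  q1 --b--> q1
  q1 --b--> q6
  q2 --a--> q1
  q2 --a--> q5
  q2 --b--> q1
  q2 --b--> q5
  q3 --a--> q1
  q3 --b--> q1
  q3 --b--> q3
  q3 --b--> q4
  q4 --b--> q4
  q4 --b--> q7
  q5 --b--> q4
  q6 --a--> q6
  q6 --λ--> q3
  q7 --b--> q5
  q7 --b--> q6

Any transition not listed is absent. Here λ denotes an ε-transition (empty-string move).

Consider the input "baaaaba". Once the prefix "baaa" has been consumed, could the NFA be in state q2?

No

Start in {q1}.
Read 'b': {q1} → {q1, q3, q6}.
Read 'a': {q1, q3, q6} → {q1, q3, q6}.
Read 'a': {q1, q3, q6} → {q1, q3, q6}.
Read 'a': {q1, q3, q6} → {q1, q3, q6}.
State q2 is not in {q1, q3, q6}.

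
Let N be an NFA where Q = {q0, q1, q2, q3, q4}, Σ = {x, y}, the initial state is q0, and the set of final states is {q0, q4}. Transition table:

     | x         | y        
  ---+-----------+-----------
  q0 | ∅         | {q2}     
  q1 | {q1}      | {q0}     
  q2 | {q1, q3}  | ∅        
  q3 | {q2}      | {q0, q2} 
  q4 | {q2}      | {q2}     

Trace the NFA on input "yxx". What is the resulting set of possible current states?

Start in {q0}.
Read 'y': {q0} → {q2}.
Read 'x': {q2} → {q1, q3}.
Read 'x': {q1, q3} → {q1, q2}.

{q1, q2}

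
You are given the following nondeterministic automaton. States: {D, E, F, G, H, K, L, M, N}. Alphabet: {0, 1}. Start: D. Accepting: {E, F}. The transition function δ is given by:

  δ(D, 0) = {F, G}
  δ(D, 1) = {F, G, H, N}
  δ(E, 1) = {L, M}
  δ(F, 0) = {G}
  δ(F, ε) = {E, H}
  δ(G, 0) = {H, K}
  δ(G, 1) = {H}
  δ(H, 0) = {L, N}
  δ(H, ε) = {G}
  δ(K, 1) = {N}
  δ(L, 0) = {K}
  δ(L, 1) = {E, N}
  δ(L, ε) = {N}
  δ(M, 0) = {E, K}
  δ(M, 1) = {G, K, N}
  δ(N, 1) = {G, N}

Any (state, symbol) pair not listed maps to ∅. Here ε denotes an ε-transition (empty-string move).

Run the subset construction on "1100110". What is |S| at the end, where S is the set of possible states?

Start in {D}.
Read '1': {D} → {E, F, G, H, N}.
Read '1': {E, F, G, H, N} → {G, H, L, M, N}.
Read '0': {G, H, L, M, N} → {E, G, H, K, L, N}.
Read '0': {E, G, H, K, L, N} → {G, H, K, L, N}.
Read '1': {G, H, K, L, N} → {E, G, H, N}.
Read '1': {E, G, H, N} → {G, H, L, M, N}.
Read '0': {G, H, L, M, N} → {E, G, H, K, L, N}.
That set has 6 states.

6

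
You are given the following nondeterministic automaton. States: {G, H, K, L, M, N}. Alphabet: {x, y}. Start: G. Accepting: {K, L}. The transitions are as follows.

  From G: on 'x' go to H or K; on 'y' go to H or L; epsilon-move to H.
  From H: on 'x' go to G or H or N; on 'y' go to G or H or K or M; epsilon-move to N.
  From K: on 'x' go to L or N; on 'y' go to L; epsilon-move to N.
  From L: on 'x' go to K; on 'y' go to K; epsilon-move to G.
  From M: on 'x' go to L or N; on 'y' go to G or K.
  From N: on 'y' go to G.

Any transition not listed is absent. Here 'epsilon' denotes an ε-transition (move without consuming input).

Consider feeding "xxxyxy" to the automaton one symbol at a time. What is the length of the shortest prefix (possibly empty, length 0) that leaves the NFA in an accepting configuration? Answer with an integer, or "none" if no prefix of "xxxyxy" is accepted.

1

Start: ε-closure({G}) = {G, H, N}.
Read 'x': {G, H, N} → {G, H, K, N}.
None of the earlier sets intersect F, but {G, H, K, N} does.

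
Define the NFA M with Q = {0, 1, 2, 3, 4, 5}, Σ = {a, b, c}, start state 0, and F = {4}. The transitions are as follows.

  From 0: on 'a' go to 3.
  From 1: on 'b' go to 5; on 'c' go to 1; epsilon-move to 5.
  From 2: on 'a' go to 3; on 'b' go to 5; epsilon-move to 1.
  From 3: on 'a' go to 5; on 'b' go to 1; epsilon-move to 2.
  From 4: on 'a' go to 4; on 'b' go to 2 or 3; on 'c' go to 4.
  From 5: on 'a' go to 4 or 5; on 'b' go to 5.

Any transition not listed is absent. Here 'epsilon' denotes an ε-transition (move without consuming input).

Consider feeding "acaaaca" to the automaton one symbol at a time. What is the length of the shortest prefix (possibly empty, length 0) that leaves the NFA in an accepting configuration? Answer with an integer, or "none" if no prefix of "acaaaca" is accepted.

Start in {0}.
Read 'a': 0→{3}; union {3}; ε-closure = {1, 2, 3, 5}.
Read 'c': 1→{1}, 2→∅, 3→∅, 5→∅; union {1}; ε-closure = {1, 5}.
Read 'a': 1→∅, 5→{4, 5}; now {4, 5}.
None of the earlier sets intersect F, but {4, 5} does.

3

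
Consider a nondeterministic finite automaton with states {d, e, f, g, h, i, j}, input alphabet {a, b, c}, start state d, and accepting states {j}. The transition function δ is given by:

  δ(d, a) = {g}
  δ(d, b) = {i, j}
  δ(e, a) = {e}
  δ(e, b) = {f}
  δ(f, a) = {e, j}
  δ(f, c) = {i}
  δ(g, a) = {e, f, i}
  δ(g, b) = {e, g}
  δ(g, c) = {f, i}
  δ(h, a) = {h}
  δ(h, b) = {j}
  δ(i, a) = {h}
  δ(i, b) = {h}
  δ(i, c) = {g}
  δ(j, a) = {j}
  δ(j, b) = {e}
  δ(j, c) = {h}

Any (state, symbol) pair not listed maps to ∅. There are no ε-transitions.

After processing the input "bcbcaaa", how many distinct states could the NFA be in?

Start in {d}.
Read 'b': d→{i, j}; now {i, j}.
Read 'c': i→{g}, j→{h}; now {g, h}.
Read 'b': g→{e, g}, h→{j}; now {e, g, j}.
Read 'c': e→∅, g→{f, i}, j→{h}; now {f, h, i}.
Read 'a': f→{e, j}, h→{h}, i→{h}; now {e, h, j}.
Read 'a': e→{e}, h→{h}, j→{j}; now {e, h, j}.
Read 'a': e→{e}, h→{h}, j→{j}; now {e, h, j}.
That set has 3 states.

3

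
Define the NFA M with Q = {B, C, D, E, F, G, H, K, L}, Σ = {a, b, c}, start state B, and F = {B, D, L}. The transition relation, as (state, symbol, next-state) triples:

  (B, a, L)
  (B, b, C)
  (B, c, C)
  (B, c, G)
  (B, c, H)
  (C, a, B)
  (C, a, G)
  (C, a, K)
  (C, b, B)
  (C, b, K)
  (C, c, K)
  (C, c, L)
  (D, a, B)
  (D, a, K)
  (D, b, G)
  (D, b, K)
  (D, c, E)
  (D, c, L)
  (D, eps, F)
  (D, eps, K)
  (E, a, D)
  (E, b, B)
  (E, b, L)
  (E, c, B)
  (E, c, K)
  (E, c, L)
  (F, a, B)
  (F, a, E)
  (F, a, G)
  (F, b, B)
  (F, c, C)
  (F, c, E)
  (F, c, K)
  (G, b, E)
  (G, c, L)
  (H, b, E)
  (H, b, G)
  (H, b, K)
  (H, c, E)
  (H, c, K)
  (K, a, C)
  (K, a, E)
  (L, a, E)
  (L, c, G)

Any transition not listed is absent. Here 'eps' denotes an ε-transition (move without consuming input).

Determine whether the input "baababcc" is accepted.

Yes

Start in {B}.
Read 'b': B→{C}; now {C}.
Read 'a': C→{B, G, K}; now {B, G, K}.
Read 'a': B→{L}, G→∅, K→{C, E}; now {C, E, L}.
Read 'b': C→{B, K}, E→{B, L}, L→∅; now {B, K, L}.
Read 'a': B→{L}, K→{C, E}, L→{E}; now {C, E, L}.
Read 'b': C→{B, K}, E→{B, L}, L→∅; now {B, K, L}.
Read 'c': B→{C, G, H}, K→∅, L→{G}; now {C, G, H}.
Read 'c': C→{K, L}, G→{L}, H→{E, K}; now {E, K, L}.
The final set {E, K, L} contains the accepting state L.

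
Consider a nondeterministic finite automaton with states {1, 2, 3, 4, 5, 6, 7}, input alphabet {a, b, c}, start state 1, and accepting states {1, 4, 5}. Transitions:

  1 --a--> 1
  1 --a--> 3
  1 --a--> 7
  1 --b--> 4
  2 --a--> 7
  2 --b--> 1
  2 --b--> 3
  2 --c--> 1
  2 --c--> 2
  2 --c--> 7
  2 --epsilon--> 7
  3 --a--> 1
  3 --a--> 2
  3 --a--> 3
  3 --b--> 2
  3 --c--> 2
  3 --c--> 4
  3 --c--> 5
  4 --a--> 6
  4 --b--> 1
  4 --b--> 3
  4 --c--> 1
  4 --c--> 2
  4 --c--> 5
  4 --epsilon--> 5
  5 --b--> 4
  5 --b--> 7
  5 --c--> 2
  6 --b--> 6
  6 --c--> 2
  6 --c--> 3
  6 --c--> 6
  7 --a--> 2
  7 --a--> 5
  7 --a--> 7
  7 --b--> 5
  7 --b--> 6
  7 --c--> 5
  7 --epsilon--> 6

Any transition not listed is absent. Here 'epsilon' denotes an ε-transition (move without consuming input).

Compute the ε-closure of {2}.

{2, 6, 7}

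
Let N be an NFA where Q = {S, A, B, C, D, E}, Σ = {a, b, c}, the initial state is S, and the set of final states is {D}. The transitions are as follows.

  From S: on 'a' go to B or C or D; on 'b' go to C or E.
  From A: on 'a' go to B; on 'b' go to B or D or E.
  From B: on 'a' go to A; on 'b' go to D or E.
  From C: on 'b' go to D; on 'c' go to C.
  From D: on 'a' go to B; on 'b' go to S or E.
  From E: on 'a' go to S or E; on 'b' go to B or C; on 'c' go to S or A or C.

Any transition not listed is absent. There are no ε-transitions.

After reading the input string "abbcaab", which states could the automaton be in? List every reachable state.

{B, D, E}

Start in {S}.
Read 'a': {S} → {B, C, D}.
Read 'b': {B, C, D} → {S, D, E}.
Read 'b': {S, D, E} → {S, B, C, E}.
Read 'c': {S, B, C, E} → {S, A, C}.
Read 'a': {S, A, C} → {B, C, D}.
Read 'a': {B, C, D} → {A, B}.
Read 'b': {A, B} → {B, D, E}.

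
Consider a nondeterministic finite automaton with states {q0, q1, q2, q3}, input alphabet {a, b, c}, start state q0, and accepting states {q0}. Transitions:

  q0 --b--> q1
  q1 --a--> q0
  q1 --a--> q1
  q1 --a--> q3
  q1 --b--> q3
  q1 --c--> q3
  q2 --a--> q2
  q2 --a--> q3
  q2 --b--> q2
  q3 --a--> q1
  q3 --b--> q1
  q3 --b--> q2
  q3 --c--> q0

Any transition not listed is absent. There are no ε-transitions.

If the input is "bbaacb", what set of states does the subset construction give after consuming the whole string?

Start in {q0}.
Read 'b': q0→{q1}; now {q1}.
Read 'b': q1→{q3}; now {q3}.
Read 'a': q3→{q1}; now {q1}.
Read 'a': q1→{q0, q1, q3}; now {q0, q1, q3}.
Read 'c': q0→∅, q1→{q3}, q3→{q0}; now {q0, q3}.
Read 'b': q0→{q1}, q3→{q1, q2}; now {q1, q2}.

{q1, q2}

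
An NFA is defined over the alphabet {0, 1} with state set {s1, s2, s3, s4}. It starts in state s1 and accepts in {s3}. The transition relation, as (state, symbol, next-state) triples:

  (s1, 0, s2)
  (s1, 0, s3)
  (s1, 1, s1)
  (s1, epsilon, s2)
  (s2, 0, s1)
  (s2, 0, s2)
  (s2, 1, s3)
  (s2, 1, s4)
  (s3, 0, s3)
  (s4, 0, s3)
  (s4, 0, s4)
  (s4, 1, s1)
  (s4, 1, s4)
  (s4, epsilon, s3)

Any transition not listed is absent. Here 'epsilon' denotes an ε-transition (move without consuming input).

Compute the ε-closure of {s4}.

Begin with {s4}.
ε-move s4 → s3; add s3.

{s3, s4}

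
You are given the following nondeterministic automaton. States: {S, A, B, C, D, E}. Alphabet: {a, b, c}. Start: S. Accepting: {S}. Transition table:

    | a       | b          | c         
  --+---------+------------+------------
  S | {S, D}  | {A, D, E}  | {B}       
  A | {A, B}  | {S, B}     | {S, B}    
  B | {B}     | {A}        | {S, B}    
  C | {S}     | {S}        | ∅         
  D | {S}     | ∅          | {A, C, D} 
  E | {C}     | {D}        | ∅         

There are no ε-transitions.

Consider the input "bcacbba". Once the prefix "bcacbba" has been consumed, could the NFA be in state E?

No

Start in {S}.
Read 'b': {S} → {A, D, E}.
Read 'c': {A, D, E} → {S, A, B, C, D}.
Read 'a': {S, A, B, C, D} → {S, A, B, D}.
Read 'c': {S, A, B, D} → {S, A, B, C, D}.
Read 'b': {S, A, B, C, D} → {S, A, B, D, E}.
Read 'b': {S, A, B, D, E} → {S, A, B, D, E}.
Read 'a': {S, A, B, D, E} → {S, A, B, C, D}.
State E is not in {S, A, B, C, D}.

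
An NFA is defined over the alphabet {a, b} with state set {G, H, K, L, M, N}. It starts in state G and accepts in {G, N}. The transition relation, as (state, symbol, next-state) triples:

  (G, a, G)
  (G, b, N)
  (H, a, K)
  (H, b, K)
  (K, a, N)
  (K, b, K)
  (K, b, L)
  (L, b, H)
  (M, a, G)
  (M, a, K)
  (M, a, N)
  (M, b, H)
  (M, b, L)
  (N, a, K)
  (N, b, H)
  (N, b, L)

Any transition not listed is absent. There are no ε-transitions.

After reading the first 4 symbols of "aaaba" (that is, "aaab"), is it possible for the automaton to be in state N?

Yes

Start in {G}.
Read 'a': G→{G}; now {G}.
Read 'a': G→{G}; now {G}.
Read 'a': G→{G}; now {G}.
Read 'b': G→{N}; now {N}.
State N is in {N}.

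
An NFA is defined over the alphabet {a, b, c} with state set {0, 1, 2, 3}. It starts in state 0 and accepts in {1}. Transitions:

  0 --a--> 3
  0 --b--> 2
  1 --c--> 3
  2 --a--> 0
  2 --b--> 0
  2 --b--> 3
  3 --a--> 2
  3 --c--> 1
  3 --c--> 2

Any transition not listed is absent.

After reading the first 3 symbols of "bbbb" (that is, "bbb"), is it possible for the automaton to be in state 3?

No

Start in {0}.
Read 'b': 0→{2}; now {2}.
Read 'b': 2→{0, 3}; now {0, 3}.
Read 'b': 0→{2}, 3→∅; now {2}.
State 3 is not in {2}.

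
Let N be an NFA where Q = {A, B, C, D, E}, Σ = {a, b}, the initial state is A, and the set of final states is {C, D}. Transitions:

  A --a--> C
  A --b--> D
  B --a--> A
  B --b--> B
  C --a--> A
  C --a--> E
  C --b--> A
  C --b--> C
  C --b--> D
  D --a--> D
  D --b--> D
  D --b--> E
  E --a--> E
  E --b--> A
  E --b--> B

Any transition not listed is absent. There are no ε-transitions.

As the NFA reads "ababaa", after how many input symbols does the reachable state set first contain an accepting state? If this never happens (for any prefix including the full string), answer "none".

Start in {A}.
Read 'a': {A} → {C}.
None of the earlier sets intersect F, but {C} does.

1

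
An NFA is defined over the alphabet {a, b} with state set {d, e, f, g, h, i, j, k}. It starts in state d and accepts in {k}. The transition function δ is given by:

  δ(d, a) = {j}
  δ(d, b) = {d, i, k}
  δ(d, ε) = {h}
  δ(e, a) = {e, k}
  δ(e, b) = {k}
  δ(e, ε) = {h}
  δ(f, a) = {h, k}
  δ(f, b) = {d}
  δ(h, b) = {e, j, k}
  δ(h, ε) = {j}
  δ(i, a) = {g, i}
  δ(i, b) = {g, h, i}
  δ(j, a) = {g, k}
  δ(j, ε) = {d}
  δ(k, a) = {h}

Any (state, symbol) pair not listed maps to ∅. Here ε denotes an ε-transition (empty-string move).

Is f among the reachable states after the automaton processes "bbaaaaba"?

No

Start: ε-closure({d}) = {d, h, j}.
Read 'b': d→{d, i, k}, h→{e, j, k}, j→∅; union {d, e, i, j, k}; ε-closure = {d, e, h, i, j, k}.
Read 'b': d→{d, i, k}, e→{k}, h→{e, j, k}, i→{g, h, i}, j→∅, k→∅; now {d, e, g, h, i, j, k}.
Read 'a': d→{j}, e→{e, k}, g→∅, h→∅, i→{g, i}, j→{g, k}, k→{h}; union {e, g, h, i, j, k}; ε-closure = {d, e, g, h, i, j, k}.
Read 'a': d→{j}, e→{e, k}, g→∅, h→∅, i→{g, i}, j→{g, k}, k→{h}; union {e, g, h, i, j, k}; ε-closure = {d, e, g, h, i, j, k}.
Read 'a': d→{j}, e→{e, k}, g→∅, h→∅, i→{g, i}, j→{g, k}, k→{h}; union {e, g, h, i, j, k}; ε-closure = {d, e, g, h, i, j, k}.
Read 'a': d→{j}, e→{e, k}, g→∅, h→∅, i→{g, i}, j→{g, k}, k→{h}; union {e, g, h, i, j, k}; ε-closure = {d, e, g, h, i, j, k}.
Read 'b': d→{d, i, k}, e→{k}, g→∅, h→{e, j, k}, i→{g, h, i}, j→∅, k→∅; now {d, e, g, h, i, j, k}.
Read 'a': d→{j}, e→{e, k}, g→∅, h→∅, i→{g, i}, j→{g, k}, k→{h}; union {e, g, h, i, j, k}; ε-closure = {d, e, g, h, i, j, k}.
State f is not in {d, e, g, h, i, j, k}.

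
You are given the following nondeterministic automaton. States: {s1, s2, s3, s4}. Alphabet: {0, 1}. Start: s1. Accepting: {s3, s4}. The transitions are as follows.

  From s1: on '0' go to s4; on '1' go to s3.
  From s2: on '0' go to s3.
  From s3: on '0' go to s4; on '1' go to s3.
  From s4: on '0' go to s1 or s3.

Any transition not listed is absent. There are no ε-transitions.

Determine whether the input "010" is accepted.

No

Start in {s1}.
Read '0': {s1} → {s4}.
Read '1': {s4} → ∅.
The set is empty and remains empty for the remaining 1 symbol.
The final set ∅ contains no accepting state.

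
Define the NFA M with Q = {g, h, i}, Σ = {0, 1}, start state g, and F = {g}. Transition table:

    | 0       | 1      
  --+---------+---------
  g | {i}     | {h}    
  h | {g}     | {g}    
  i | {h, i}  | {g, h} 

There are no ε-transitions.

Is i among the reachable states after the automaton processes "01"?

Start in {g}.
Read '0': g→{i}; now {i}.
Read '1': i→{g, h}; now {g, h}.
State i is not in {g, h}.

No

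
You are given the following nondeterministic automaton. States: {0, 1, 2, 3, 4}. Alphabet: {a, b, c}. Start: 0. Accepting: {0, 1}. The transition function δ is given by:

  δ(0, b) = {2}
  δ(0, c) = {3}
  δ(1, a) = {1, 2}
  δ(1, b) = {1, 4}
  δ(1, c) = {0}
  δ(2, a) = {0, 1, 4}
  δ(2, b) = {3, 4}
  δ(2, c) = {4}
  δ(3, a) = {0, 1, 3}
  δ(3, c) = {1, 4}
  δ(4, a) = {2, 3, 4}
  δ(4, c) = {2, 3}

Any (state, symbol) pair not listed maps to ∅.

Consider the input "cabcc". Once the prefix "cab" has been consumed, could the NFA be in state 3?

Start in {0}.
Read 'c': 0→{3}; now {3}.
Read 'a': 3→{0, 1, 3}; now {0, 1, 3}.
Read 'b': 0→{2}, 1→{1, 4}, 3→∅; now {1, 2, 4}.
State 3 is not in {1, 2, 4}.

No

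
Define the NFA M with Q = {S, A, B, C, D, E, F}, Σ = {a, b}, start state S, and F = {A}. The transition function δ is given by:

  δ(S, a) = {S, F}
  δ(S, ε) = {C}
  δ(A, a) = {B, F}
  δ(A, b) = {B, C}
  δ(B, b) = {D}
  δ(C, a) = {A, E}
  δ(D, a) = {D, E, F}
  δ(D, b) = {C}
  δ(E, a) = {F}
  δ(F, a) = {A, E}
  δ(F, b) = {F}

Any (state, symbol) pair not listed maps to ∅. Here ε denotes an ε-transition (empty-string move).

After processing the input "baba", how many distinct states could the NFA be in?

Start: ε-closure({S}) = {S, C}.
Read 'b': S→∅, C→∅; now ∅.
The set is empty and remains empty for the remaining 3 symbols.
That set has 0 states.

0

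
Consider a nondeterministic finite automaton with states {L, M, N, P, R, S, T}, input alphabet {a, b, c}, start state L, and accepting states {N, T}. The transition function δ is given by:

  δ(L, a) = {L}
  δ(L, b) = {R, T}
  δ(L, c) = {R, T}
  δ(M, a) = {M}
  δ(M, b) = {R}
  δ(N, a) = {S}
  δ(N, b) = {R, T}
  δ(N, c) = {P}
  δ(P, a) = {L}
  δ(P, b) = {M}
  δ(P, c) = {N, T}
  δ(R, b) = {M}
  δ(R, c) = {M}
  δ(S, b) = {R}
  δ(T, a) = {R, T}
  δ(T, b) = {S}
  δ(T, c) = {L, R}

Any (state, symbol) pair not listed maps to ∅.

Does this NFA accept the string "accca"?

Yes

Start in {L}.
Read 'a': L→{L}; now {L}.
Read 'c': L→{R, T}; now {R, T}.
Read 'c': R→{M}, T→{L, R}; now {L, M, R}.
Read 'c': L→{R, T}, M→∅, R→{M}; now {M, R, T}.
Read 'a': M→{M}, R→∅, T→{R, T}; now {M, R, T}.
The final set {M, R, T} contains the accepting state T.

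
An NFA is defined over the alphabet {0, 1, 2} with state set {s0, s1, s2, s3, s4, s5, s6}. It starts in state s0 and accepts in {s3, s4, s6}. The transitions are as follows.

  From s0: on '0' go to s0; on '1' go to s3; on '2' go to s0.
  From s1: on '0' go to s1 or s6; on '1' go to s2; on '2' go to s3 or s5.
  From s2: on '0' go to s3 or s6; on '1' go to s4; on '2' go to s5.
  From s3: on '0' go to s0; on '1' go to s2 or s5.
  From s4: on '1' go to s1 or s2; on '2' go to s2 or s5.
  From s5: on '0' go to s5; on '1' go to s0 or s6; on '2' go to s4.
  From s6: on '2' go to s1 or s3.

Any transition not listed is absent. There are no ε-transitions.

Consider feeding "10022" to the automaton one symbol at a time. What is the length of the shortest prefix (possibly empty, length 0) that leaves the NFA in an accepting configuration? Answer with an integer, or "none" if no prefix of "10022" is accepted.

Start in {s0}.
Read '1': s0→{s3}; now {s3}.
None of the earlier sets intersect F, but {s3} does.

1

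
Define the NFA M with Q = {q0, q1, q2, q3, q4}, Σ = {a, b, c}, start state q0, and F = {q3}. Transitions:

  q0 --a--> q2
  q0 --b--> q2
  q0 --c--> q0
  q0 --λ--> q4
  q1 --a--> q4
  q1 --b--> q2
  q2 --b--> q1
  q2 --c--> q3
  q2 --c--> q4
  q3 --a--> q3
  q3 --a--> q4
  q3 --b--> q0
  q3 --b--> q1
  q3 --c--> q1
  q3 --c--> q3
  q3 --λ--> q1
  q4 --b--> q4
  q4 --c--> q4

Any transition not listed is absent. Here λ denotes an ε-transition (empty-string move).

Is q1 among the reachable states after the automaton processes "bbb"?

Start: ε-closure({q0}) = {q0, q4}.
Read 'b': q0→{q2}, q4→{q4}; now {q2, q4}.
Read 'b': q2→{q1}, q4→{q4}; now {q1, q4}.
Read 'b': q1→{q2}, q4→{q4}; now {q2, q4}.
State q1 is not in {q2, q4}.

No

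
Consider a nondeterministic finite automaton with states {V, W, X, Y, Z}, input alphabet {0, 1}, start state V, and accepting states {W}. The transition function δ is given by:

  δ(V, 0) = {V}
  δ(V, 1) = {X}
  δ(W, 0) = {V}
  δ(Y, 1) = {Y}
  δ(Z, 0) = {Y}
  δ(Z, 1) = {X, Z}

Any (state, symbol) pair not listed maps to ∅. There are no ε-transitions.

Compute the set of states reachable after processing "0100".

∅

Start in {V}.
Read '0': {V} → {V}.
Read '1': {V} → {X}.
Read '0': {X} → ∅.
The set is empty and remains empty for the remaining 1 symbol.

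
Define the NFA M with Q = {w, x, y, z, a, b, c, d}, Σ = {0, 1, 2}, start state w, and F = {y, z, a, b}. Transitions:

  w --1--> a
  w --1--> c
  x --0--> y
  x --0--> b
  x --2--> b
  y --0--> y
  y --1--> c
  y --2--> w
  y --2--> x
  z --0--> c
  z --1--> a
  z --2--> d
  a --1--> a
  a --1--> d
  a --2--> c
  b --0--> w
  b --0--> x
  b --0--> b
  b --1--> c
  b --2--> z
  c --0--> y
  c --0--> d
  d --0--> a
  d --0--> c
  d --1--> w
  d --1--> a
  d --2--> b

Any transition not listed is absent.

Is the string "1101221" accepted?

Yes

Start in {w}.
Read '1': {w} → {a, c}.
Read '1': {a, c} → {a, d}.
Read '0': {a, d} → {a, c}.
Read '1': {a, c} → {a, d}.
Read '2': {a, d} → {b, c}.
Read '2': {b, c} → {z}.
Read '1': {z} → {a}.
The final set {a} contains the accepting state a.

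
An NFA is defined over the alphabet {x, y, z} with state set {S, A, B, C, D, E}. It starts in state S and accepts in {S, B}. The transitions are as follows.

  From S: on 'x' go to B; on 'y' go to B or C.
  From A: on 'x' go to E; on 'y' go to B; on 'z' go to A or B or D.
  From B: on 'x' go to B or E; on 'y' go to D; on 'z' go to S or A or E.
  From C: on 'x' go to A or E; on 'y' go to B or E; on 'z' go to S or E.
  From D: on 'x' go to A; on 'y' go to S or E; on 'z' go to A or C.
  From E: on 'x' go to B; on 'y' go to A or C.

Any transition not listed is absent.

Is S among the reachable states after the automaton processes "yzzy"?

Yes

Start in {S}.
Read 'y': S→{B, C}; now {B, C}.
Read 'z': B→{S, A, E}, C→{S, E}; now {S, A, E}.
Read 'z': S→∅, A→{A, B, D}, E→∅; now {A, B, D}.
Read 'y': A→{B}, B→{D}, D→{S, E}; now {S, B, D, E}.
State S is in {S, B, D, E}.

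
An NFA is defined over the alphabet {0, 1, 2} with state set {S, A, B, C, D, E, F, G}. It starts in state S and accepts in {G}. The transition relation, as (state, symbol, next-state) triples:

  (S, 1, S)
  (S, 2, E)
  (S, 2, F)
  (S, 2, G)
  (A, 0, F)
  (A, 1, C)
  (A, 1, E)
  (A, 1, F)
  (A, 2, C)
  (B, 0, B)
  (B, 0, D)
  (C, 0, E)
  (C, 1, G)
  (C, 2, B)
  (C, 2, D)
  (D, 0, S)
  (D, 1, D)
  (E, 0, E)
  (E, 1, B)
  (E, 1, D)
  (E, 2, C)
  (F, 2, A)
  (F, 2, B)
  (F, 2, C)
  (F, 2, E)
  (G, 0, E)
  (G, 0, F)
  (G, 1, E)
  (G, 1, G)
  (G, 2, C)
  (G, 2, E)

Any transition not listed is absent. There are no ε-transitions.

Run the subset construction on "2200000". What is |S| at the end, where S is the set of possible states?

4

Start in {S}.
Read '2': {S} → {E, F, G}.
Read '2': {E, F, G} → {A, B, C, E}.
Read '0': {A, B, C, E} → {B, D, E, F}.
Read '0': {B, D, E, F} → {S, B, D, E}.
Read '0': {S, B, D, E} → {S, B, D, E}.
Read '0': {S, B, D, E} → {S, B, D, E}.
Read '0': {S, B, D, E} → {S, B, D, E}.
That set has 4 states.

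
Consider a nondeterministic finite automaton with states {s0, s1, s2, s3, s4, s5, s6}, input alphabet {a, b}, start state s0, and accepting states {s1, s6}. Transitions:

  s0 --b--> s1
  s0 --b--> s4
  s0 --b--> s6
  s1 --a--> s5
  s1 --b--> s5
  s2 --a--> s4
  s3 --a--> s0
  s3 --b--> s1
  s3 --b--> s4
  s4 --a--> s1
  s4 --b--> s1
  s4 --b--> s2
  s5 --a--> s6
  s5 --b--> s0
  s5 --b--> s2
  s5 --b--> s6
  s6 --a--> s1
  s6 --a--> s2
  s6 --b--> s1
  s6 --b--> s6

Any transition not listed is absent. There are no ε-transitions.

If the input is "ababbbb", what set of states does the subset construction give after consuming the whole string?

Start in {s0}.
Read 'a': {s0} → ∅.
The set is empty and remains empty for the remaining 6 symbols.

∅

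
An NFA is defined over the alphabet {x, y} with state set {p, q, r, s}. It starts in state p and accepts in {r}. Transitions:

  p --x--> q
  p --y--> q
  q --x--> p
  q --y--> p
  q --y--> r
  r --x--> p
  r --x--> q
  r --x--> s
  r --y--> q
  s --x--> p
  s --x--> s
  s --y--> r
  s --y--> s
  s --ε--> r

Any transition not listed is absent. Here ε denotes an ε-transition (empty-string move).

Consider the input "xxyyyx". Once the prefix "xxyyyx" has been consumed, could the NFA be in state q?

No

Start in {p}.
Read 'x': p→{q}; now {q}.
Read 'x': q→{p}; now {p}.
Read 'y': p→{q}; now {q}.
Read 'y': q→{p, r}; now {p, r}.
Read 'y': p→{q}, r→{q}; now {q}.
Read 'x': q→{p}; now {p}.
State q is not in {p}.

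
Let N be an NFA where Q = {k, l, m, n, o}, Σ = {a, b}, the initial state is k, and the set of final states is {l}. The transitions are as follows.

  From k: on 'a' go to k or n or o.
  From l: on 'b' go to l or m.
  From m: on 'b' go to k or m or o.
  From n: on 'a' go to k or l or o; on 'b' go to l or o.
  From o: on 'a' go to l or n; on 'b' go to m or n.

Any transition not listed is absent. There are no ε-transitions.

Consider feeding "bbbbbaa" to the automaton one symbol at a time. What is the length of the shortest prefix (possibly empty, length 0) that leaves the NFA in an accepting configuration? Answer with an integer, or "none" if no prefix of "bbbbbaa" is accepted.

none

Start in {k}.
Read 'b': {k} → ∅.
The set is empty and remains empty for the remaining 6 symbols.
No reachable set along the way intersects F.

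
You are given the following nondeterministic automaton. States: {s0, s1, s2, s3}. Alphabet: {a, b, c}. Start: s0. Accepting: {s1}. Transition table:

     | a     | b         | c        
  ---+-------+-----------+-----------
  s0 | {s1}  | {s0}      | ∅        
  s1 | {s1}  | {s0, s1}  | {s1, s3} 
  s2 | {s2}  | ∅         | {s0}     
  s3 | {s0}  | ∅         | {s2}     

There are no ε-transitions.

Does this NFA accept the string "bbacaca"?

Start in {s0}.
Read 'b': s0→{s0}; now {s0}.
Read 'b': s0→{s0}; now {s0}.
Read 'a': s0→{s1}; now {s1}.
Read 'c': s1→{s1, s3}; now {s1, s3}.
Read 'a': s1→{s1}, s3→{s0}; now {s0, s1}.
Read 'c': s0→∅, s1→{s1, s3}; now {s1, s3}.
Read 'a': s1→{s1}, s3→{s0}; now {s0, s1}.
The final set {s0, s1} contains the accepting state s1.

Yes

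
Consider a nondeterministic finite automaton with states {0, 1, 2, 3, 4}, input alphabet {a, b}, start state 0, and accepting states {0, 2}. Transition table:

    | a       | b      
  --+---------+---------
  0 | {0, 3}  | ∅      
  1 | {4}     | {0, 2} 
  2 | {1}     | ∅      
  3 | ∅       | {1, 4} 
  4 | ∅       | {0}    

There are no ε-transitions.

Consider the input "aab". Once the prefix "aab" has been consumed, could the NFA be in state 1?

Yes

Start in {0}.
Read 'a': 0→{0, 3}; now {0, 3}.
Read 'a': 0→{0, 3}, 3→∅; now {0, 3}.
Read 'b': 0→∅, 3→{1, 4}; now {1, 4}.
State 1 is in {1, 4}.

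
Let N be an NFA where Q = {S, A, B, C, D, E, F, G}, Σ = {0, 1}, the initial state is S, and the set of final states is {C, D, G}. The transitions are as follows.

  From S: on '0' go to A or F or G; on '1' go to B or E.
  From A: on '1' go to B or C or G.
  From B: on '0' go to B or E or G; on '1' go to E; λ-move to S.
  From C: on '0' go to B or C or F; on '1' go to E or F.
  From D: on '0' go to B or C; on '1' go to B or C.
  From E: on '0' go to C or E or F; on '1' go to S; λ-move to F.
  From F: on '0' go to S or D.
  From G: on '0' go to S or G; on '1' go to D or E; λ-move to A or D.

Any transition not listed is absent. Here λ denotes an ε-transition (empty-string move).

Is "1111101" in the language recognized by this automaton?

Start in {S}.
Read '1': S→{B, E}; union {B, E}; ε-closure = {S, B, E, F}.
Read '1': S→{B, E}, B→{E}, E→{S}, F→∅; union {S, B, E}; ε-closure = {S, B, E, F}.
Read '1': S→{B, E}, B→{E}, E→{S}, F→∅; union {S, B, E}; ε-closure = {S, B, E, F}.
Read '1': S→{B, E}, B→{E}, E→{S}, F→∅; union {S, B, E}; ε-closure = {S, B, E, F}.
Read '1': S→{B, E}, B→{E}, E→{S}, F→∅; union {S, B, E}; ε-closure = {S, B, E, F}.
Read '0': S→{A, F, G}, B→{B, E, G}, E→{C, E, F}, F→{S, D}; now {S, A, B, C, D, E, F, G}.
Read '1': S→{B, E}, A→{B, C, G}, B→{E}, C→{E, F}, D→{B, C}, E→{S}, F→∅, G→{D, E}; union {S, B, C, D, E, F, G}; ε-closure = {S, A, B, C, D, E, F, G}.
The final set {S, A, B, C, D, E, F, G} contains the accepting states C, D, G.

Yes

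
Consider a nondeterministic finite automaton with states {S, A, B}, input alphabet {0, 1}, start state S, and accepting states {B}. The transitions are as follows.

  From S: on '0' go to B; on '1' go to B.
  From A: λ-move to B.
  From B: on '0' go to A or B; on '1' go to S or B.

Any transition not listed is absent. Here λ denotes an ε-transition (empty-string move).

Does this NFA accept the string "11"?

Yes

Start in {S}.
Read '1': S→{B}; now {B}.
Read '1': B→{S, B}; now {S, B}.
The final set {S, B} contains the accepting state B.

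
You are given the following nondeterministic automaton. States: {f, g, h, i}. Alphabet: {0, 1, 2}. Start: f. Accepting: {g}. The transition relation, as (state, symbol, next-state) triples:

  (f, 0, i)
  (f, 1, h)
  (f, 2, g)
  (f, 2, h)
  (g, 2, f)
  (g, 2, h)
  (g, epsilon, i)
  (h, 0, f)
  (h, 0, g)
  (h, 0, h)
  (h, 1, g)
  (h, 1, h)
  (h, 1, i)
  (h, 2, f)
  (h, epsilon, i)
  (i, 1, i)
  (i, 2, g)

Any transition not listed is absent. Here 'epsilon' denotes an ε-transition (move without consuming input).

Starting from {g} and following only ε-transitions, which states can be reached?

Begin with {g}.
ε-move g → i; add i.

{g, i}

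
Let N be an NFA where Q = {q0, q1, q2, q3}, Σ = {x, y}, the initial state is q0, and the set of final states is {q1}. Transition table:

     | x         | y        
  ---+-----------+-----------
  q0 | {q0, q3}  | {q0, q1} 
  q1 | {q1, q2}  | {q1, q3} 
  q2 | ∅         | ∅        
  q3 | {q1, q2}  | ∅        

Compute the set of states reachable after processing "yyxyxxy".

Start in {q0}.
Read 'y': q0→{q0, q1}; now {q0, q1}.
Read 'y': q0→{q0, q1}, q1→{q1, q3}; now {q0, q1, q3}.
Read 'x': q0→{q0, q3}, q1→{q1, q2}, q3→{q1, q2}; now {q0, q1, q2, q3}.
Read 'y': q0→{q0, q1}, q1→{q1, q3}, q2→∅, q3→∅; now {q0, q1, q3}.
Read 'x': q0→{q0, q3}, q1→{q1, q2}, q3→{q1, q2}; now {q0, q1, q2, q3}.
Read 'x': q0→{q0, q3}, q1→{q1, q2}, q2→∅, q3→{q1, q2}; now {q0, q1, q2, q3}.
Read 'y': q0→{q0, q1}, q1→{q1, q3}, q2→∅, q3→∅; now {q0, q1, q3}.

{q0, q1, q3}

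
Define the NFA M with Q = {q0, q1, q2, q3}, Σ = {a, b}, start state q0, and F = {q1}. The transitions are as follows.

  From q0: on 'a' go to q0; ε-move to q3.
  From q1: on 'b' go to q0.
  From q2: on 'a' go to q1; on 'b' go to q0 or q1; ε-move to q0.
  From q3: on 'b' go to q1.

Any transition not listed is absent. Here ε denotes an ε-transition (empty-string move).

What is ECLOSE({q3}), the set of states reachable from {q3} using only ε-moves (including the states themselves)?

Begin with {q3}.
No ε-moves leave this set, so the closure equals the set itself.

{q3}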